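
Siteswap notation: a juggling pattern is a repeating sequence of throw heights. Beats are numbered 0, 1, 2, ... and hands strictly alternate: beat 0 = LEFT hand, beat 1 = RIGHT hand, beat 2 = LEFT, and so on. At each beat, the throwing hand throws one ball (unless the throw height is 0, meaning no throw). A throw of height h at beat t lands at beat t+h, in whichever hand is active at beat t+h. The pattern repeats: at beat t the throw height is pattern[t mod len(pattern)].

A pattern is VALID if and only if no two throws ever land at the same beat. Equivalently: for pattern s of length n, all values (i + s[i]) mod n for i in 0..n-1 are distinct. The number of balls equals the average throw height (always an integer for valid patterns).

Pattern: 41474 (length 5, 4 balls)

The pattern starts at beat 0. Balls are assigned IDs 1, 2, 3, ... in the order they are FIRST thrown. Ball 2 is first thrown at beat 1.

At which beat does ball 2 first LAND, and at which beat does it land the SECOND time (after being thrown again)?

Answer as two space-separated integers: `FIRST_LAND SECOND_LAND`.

Answer: 2 6

Derivation:
Beat 0 (L): throw ball1 h=4 -> lands@4:L; in-air after throw: [b1@4:L]
Beat 1 (R): throw ball2 h=1 -> lands@2:L; in-air after throw: [b2@2:L b1@4:L]
Beat 2 (L): throw ball2 h=4 -> lands@6:L; in-air after throw: [b1@4:L b2@6:L]
Beat 3 (R): throw ball3 h=7 -> lands@10:L; in-air after throw: [b1@4:L b2@6:L b3@10:L]
Beat 4 (L): throw ball1 h=4 -> lands@8:L; in-air after throw: [b2@6:L b1@8:L b3@10:L]
Beat 5 (R): throw ball4 h=4 -> lands@9:R; in-air after throw: [b2@6:L b1@8:L b4@9:R b3@10:L]
Beat 6 (L): throw ball2 h=1 -> lands@7:R; in-air after throw: [b2@7:R b1@8:L b4@9:R b3@10:L]
Ball 2: thrown@1 h=1 -> first land @2; rethrown@2 h=4 -> second land @6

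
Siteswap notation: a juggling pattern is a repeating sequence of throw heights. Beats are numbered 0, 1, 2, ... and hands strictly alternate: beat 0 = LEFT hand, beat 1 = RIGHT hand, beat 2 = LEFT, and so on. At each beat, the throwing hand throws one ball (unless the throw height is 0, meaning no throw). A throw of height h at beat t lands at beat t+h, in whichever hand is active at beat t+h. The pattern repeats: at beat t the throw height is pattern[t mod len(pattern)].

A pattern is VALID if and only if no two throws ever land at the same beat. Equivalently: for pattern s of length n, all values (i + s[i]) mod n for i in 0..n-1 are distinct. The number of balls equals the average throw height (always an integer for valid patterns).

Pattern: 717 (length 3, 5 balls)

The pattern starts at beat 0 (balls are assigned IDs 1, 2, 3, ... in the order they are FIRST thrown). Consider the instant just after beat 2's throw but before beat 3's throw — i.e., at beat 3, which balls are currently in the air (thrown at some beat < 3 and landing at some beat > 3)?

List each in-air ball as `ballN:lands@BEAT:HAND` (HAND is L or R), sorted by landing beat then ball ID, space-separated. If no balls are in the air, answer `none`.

Answer: ball1:lands@7:R ball2:lands@9:R

Derivation:
Beat 0 (L): throw ball1 h=7 -> lands@7:R; in-air after throw: [b1@7:R]
Beat 1 (R): throw ball2 h=1 -> lands@2:L; in-air after throw: [b2@2:L b1@7:R]
Beat 2 (L): throw ball2 h=7 -> lands@9:R; in-air after throw: [b1@7:R b2@9:R]
Beat 3 (R): throw ball3 h=7 -> lands@10:L; in-air after throw: [b1@7:R b2@9:R b3@10:L]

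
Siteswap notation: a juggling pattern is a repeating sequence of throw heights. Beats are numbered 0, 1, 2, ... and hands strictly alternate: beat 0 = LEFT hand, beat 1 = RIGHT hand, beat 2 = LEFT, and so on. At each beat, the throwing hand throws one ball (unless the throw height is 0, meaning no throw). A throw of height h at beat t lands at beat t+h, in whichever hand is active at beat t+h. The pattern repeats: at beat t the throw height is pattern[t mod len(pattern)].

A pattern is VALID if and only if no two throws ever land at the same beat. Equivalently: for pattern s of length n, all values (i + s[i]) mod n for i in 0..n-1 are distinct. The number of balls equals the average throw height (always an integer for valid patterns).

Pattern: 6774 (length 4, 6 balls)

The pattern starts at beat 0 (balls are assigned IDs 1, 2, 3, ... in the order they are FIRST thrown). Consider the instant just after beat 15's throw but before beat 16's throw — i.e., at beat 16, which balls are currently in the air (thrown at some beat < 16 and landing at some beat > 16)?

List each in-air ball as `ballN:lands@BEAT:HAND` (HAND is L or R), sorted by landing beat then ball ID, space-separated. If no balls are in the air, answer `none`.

Answer: ball5:lands@17:R ball6:lands@18:L ball4:lands@19:R ball1:lands@20:L ball2:lands@21:R

Derivation:
Beat 0 (L): throw ball1 h=6 -> lands@6:L; in-air after throw: [b1@6:L]
Beat 1 (R): throw ball2 h=7 -> lands@8:L; in-air after throw: [b1@6:L b2@8:L]
Beat 2 (L): throw ball3 h=7 -> lands@9:R; in-air after throw: [b1@6:L b2@8:L b3@9:R]
Beat 3 (R): throw ball4 h=4 -> lands@7:R; in-air after throw: [b1@6:L b4@7:R b2@8:L b3@9:R]
Beat 4 (L): throw ball5 h=6 -> lands@10:L; in-air after throw: [b1@6:L b4@7:R b2@8:L b3@9:R b5@10:L]
Beat 5 (R): throw ball6 h=7 -> lands@12:L; in-air after throw: [b1@6:L b4@7:R b2@8:L b3@9:R b5@10:L b6@12:L]
Beat 6 (L): throw ball1 h=7 -> lands@13:R; in-air after throw: [b4@7:R b2@8:L b3@9:R b5@10:L b6@12:L b1@13:R]
Beat 7 (R): throw ball4 h=4 -> lands@11:R; in-air after throw: [b2@8:L b3@9:R b5@10:L b4@11:R b6@12:L b1@13:R]
Beat 8 (L): throw ball2 h=6 -> lands@14:L; in-air after throw: [b3@9:R b5@10:L b4@11:R b6@12:L b1@13:R b2@14:L]
Beat 9 (R): throw ball3 h=7 -> lands@16:L; in-air after throw: [b5@10:L b4@11:R b6@12:L b1@13:R b2@14:L b3@16:L]
Beat 10 (L): throw ball5 h=7 -> lands@17:R; in-air after throw: [b4@11:R b6@12:L b1@13:R b2@14:L b3@16:L b5@17:R]
Beat 11 (R): throw ball4 h=4 -> lands@15:R; in-air after throw: [b6@12:L b1@13:R b2@14:L b4@15:R b3@16:L b5@17:R]
Beat 12 (L): throw ball6 h=6 -> lands@18:L; in-air after throw: [b1@13:R b2@14:L b4@15:R b3@16:L b5@17:R b6@18:L]
Beat 13 (R): throw ball1 h=7 -> lands@20:L; in-air after throw: [b2@14:L b4@15:R b3@16:L b5@17:R b6@18:L b1@20:L]
Beat 14 (L): throw ball2 h=7 -> lands@21:R; in-air after throw: [b4@15:R b3@16:L b5@17:R b6@18:L b1@20:L b2@21:R]
Beat 15 (R): throw ball4 h=4 -> lands@19:R; in-air after throw: [b3@16:L b5@17:R b6@18:L b4@19:R b1@20:L b2@21:R]
Beat 16 (L): throw ball3 h=6 -> lands@22:L; in-air after throw: [b5@17:R b6@18:L b4@19:R b1@20:L b2@21:R b3@22:L]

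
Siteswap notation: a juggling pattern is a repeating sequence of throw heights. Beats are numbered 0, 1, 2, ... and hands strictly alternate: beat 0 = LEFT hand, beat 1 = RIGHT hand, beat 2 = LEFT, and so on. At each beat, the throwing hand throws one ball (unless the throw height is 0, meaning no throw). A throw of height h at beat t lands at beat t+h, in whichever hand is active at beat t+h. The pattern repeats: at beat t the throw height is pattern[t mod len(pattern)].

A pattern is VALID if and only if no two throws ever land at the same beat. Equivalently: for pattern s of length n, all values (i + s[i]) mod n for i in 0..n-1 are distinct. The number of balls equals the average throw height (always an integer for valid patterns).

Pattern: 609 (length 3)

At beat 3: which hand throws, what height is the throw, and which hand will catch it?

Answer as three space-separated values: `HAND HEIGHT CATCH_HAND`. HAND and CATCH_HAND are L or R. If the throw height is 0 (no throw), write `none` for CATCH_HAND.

Answer: R 6 R

Derivation:
Beat 3: 3 mod 2 = 1, so hand = R
Throw height = pattern[3 mod 3] = pattern[0] = 6
Lands at beat 3+6=9, 9 mod 2 = 1, so catch hand = R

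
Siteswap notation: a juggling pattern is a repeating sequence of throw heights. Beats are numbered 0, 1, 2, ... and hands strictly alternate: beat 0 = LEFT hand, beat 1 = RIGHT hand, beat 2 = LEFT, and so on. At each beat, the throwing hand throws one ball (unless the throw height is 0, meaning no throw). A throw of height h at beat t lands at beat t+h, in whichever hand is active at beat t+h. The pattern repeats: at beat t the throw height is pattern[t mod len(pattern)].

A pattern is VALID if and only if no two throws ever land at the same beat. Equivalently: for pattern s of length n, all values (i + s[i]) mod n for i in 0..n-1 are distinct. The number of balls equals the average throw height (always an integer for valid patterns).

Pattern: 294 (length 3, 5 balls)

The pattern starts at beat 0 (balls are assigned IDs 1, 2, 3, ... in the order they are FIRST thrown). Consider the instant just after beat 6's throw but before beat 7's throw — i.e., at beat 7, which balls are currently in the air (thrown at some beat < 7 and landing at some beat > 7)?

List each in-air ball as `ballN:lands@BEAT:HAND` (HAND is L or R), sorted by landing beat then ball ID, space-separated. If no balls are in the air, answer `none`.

Answer: ball1:lands@8:L ball3:lands@9:R ball2:lands@10:L ball4:lands@13:R

Derivation:
Beat 0 (L): throw ball1 h=2 -> lands@2:L; in-air after throw: [b1@2:L]
Beat 1 (R): throw ball2 h=9 -> lands@10:L; in-air after throw: [b1@2:L b2@10:L]
Beat 2 (L): throw ball1 h=4 -> lands@6:L; in-air after throw: [b1@6:L b2@10:L]
Beat 3 (R): throw ball3 h=2 -> lands@5:R; in-air after throw: [b3@5:R b1@6:L b2@10:L]
Beat 4 (L): throw ball4 h=9 -> lands@13:R; in-air after throw: [b3@5:R b1@6:L b2@10:L b4@13:R]
Beat 5 (R): throw ball3 h=4 -> lands@9:R; in-air after throw: [b1@6:L b3@9:R b2@10:L b4@13:R]
Beat 6 (L): throw ball1 h=2 -> lands@8:L; in-air after throw: [b1@8:L b3@9:R b2@10:L b4@13:R]
Beat 7 (R): throw ball5 h=9 -> lands@16:L; in-air after throw: [b1@8:L b3@9:R b2@10:L b4@13:R b5@16:L]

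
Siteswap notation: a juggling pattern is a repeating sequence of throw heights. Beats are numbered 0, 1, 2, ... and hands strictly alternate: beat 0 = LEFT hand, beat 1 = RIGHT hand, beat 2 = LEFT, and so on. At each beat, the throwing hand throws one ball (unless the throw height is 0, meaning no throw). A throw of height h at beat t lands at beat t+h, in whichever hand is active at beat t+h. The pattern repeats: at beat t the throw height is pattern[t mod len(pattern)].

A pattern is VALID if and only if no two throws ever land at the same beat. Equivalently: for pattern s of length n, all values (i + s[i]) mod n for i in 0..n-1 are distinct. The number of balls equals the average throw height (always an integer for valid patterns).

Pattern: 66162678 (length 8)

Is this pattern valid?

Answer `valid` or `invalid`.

Answer: invalid

Derivation:
i=0: (i + s[i]) mod n = (0 + 6) mod 8 = 6
i=1: (i + s[i]) mod n = (1 + 6) mod 8 = 7
i=2: (i + s[i]) mod n = (2 + 1) mod 8 = 3
i=3: (i + s[i]) mod n = (3 + 6) mod 8 = 1
i=4: (i + s[i]) mod n = (4 + 2) mod 8 = 6
i=5: (i + s[i]) mod n = (5 + 6) mod 8 = 3
i=6: (i + s[i]) mod n = (6 + 7) mod 8 = 5
i=7: (i + s[i]) mod n = (7 + 8) mod 8 = 7
Residues: [6, 7, 3, 1, 6, 3, 5, 7], distinct: False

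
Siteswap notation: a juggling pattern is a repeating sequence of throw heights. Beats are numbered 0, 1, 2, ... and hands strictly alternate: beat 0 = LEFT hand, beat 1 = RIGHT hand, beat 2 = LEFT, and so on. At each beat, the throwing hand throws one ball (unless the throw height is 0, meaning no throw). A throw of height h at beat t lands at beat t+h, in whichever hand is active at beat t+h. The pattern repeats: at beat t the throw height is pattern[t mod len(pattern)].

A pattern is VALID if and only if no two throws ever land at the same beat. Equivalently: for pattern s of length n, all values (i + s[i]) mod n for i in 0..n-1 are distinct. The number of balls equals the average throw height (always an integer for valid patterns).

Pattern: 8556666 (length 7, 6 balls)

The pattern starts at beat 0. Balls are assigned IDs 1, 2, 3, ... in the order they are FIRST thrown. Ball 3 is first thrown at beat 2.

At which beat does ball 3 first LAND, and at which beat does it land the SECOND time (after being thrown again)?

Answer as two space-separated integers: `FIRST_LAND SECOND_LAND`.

Answer: 7 15

Derivation:
Beat 0 (L): throw ball1 h=8 -> lands@8:L; in-air after throw: [b1@8:L]
Beat 1 (R): throw ball2 h=5 -> lands@6:L; in-air after throw: [b2@6:L b1@8:L]
Beat 2 (L): throw ball3 h=5 -> lands@7:R; in-air after throw: [b2@6:L b3@7:R b1@8:L]
Beat 3 (R): throw ball4 h=6 -> lands@9:R; in-air after throw: [b2@6:L b3@7:R b1@8:L b4@9:R]
Beat 4 (L): throw ball5 h=6 -> lands@10:L; in-air after throw: [b2@6:L b3@7:R b1@8:L b4@9:R b5@10:L]
Beat 5 (R): throw ball6 h=6 -> lands@11:R; in-air after throw: [b2@6:L b3@7:R b1@8:L b4@9:R b5@10:L b6@11:R]
Beat 6 (L): throw ball2 h=6 -> lands@12:L; in-air after throw: [b3@7:R b1@8:L b4@9:R b5@10:L b6@11:R b2@12:L]
Beat 7 (R): throw ball3 h=8 -> lands@15:R; in-air after throw: [b1@8:L b4@9:R b5@10:L b6@11:R b2@12:L b3@15:R]
Beat 8 (L): throw ball1 h=5 -> lands@13:R; in-air after throw: [b4@9:R b5@10:L b6@11:R b2@12:L b1@13:R b3@15:R]
Beat 9 (R): throw ball4 h=5 -> lands@14:L; in-air after throw: [b5@10:L b6@11:R b2@12:L b1@13:R b4@14:L b3@15:R]
Beat 10 (L): throw ball5 h=6 -> lands@16:L; in-air after throw: [b6@11:R b2@12:L b1@13:R b4@14:L b3@15:R b5@16:L]
Beat 11 (R): throw ball6 h=6 -> lands@17:R; in-air after throw: [b2@12:L b1@13:R b4@14:L b3@15:R b5@16:L b6@17:R]
Beat 12 (L): throw ball2 h=6 -> lands@18:L; in-air after throw: [b1@13:R b4@14:L b3@15:R b5@16:L b6@17:R b2@18:L]
Ball 3: thrown@2 h=5 -> first land @7; rethrown@7 h=8 -> second land @15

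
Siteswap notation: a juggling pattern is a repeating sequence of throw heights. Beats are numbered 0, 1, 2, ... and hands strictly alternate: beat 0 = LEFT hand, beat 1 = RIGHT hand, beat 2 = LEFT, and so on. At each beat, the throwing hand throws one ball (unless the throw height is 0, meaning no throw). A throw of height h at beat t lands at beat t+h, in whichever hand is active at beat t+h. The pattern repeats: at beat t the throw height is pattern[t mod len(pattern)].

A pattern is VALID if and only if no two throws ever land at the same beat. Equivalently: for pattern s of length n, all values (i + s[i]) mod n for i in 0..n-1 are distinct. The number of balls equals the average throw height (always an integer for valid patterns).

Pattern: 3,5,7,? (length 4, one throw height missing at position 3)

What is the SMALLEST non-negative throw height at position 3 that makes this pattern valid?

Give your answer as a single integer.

i=0: (0 + 3) mod 4 = 3
i=1: (1 + 5) mod 4 = 2
i=2: (2 + 7) mod 4 = 1
i=3: s[i]=? (unknown)
Known residues: [1, 2, 3]; need a permutation of 0..3, so missing residue r = 0
Need (3 + s) mod 4 = 0; smallest s = (0 - 3) mod 4 = 1

Answer: 1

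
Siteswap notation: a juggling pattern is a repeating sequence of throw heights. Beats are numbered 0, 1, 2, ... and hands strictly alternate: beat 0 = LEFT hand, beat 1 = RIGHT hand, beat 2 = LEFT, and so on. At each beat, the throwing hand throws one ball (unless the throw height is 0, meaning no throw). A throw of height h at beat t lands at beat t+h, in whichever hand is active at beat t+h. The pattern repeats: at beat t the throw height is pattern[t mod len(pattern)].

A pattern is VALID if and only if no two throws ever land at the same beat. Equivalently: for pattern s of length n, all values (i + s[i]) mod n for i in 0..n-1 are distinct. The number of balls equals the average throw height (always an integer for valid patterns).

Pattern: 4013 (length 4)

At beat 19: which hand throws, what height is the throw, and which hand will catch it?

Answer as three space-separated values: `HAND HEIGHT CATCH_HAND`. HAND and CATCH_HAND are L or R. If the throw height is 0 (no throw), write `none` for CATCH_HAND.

Answer: R 3 L

Derivation:
Beat 19: 19 mod 2 = 1, so hand = R
Throw height = pattern[19 mod 4] = pattern[3] = 3
Lands at beat 19+3=22, 22 mod 2 = 0, so catch hand = L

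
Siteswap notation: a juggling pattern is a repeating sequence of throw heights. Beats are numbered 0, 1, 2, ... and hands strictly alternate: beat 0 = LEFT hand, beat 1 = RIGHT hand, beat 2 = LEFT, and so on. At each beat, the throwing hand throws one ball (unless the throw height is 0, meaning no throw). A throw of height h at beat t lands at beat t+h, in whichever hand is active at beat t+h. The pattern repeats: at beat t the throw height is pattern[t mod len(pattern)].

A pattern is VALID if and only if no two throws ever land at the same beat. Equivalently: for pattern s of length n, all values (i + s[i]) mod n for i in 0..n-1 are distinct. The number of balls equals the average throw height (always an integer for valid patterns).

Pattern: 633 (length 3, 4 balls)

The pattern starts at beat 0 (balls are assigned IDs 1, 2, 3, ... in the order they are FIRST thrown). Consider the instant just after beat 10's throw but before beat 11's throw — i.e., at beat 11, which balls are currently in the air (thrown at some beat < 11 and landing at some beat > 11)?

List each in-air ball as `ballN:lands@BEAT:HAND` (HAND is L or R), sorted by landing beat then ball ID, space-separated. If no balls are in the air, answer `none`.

Answer: ball1:lands@12:L ball2:lands@13:R ball4:lands@15:R

Derivation:
Beat 0 (L): throw ball1 h=6 -> lands@6:L; in-air after throw: [b1@6:L]
Beat 1 (R): throw ball2 h=3 -> lands@4:L; in-air after throw: [b2@4:L b1@6:L]
Beat 2 (L): throw ball3 h=3 -> lands@5:R; in-air after throw: [b2@4:L b3@5:R b1@6:L]
Beat 3 (R): throw ball4 h=6 -> lands@9:R; in-air after throw: [b2@4:L b3@5:R b1@6:L b4@9:R]
Beat 4 (L): throw ball2 h=3 -> lands@7:R; in-air after throw: [b3@5:R b1@6:L b2@7:R b4@9:R]
Beat 5 (R): throw ball3 h=3 -> lands@8:L; in-air after throw: [b1@6:L b2@7:R b3@8:L b4@9:R]
Beat 6 (L): throw ball1 h=6 -> lands@12:L; in-air after throw: [b2@7:R b3@8:L b4@9:R b1@12:L]
Beat 7 (R): throw ball2 h=3 -> lands@10:L; in-air after throw: [b3@8:L b4@9:R b2@10:L b1@12:L]
Beat 8 (L): throw ball3 h=3 -> lands@11:R; in-air after throw: [b4@9:R b2@10:L b3@11:R b1@12:L]
Beat 9 (R): throw ball4 h=6 -> lands@15:R; in-air after throw: [b2@10:L b3@11:R b1@12:L b4@15:R]
Beat 10 (L): throw ball2 h=3 -> lands@13:R; in-air after throw: [b3@11:R b1@12:L b2@13:R b4@15:R]
Beat 11 (R): throw ball3 h=3 -> lands@14:L; in-air after throw: [b1@12:L b2@13:R b3@14:L b4@15:R]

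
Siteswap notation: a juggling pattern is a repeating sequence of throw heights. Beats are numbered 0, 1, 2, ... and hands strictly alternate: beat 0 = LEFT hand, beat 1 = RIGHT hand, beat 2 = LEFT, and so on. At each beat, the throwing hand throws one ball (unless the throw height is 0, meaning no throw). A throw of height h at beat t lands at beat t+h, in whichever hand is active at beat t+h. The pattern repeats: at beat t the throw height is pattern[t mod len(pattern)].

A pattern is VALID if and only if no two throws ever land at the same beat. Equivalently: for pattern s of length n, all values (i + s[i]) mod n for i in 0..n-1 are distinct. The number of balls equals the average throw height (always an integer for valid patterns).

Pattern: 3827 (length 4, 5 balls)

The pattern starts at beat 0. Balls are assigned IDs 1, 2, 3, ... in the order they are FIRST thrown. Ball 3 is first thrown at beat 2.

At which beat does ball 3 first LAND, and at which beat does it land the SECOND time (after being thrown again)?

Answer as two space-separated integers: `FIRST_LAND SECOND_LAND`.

Beat 0 (L): throw ball1 h=3 -> lands@3:R; in-air after throw: [b1@3:R]
Beat 1 (R): throw ball2 h=8 -> lands@9:R; in-air after throw: [b1@3:R b2@9:R]
Beat 2 (L): throw ball3 h=2 -> lands@4:L; in-air after throw: [b1@3:R b3@4:L b2@9:R]
Beat 3 (R): throw ball1 h=7 -> lands@10:L; in-air after throw: [b3@4:L b2@9:R b1@10:L]
Beat 4 (L): throw ball3 h=3 -> lands@7:R; in-air after throw: [b3@7:R b2@9:R b1@10:L]
Beat 5 (R): throw ball4 h=8 -> lands@13:R; in-air after throw: [b3@7:R b2@9:R b1@10:L b4@13:R]
Beat 6 (L): throw ball5 h=2 -> lands@8:L; in-air after throw: [b3@7:R b5@8:L b2@9:R b1@10:L b4@13:R]
Beat 7 (R): throw ball3 h=7 -> lands@14:L; in-air after throw: [b5@8:L b2@9:R b1@10:L b4@13:R b3@14:L]
Ball 3: thrown@2 h=2 -> first land @4; rethrown@4 h=3 -> second land @7

Answer: 4 7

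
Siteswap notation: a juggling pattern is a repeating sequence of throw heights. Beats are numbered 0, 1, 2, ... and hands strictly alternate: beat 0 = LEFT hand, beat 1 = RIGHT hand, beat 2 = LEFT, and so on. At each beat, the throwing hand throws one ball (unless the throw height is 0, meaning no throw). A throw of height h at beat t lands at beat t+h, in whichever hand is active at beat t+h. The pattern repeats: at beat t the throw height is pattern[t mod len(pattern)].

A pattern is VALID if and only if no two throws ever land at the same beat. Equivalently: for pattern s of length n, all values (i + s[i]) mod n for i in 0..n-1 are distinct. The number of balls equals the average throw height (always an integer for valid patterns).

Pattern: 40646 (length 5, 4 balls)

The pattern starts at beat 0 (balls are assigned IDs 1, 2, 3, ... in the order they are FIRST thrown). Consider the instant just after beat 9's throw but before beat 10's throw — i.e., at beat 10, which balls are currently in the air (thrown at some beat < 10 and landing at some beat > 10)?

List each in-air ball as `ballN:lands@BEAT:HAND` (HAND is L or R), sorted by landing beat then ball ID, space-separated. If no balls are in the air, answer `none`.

Answer: ball2:lands@12:L ball3:lands@13:R ball4:lands@15:R

Derivation:
Beat 0 (L): throw ball1 h=4 -> lands@4:L; in-air after throw: [b1@4:L]
Beat 2 (L): throw ball2 h=6 -> lands@8:L; in-air after throw: [b1@4:L b2@8:L]
Beat 3 (R): throw ball3 h=4 -> lands@7:R; in-air after throw: [b1@4:L b3@7:R b2@8:L]
Beat 4 (L): throw ball1 h=6 -> lands@10:L; in-air after throw: [b3@7:R b2@8:L b1@10:L]
Beat 5 (R): throw ball4 h=4 -> lands@9:R; in-air after throw: [b3@7:R b2@8:L b4@9:R b1@10:L]
Beat 7 (R): throw ball3 h=6 -> lands@13:R; in-air after throw: [b2@8:L b4@9:R b1@10:L b3@13:R]
Beat 8 (L): throw ball2 h=4 -> lands@12:L; in-air after throw: [b4@9:R b1@10:L b2@12:L b3@13:R]
Beat 9 (R): throw ball4 h=6 -> lands@15:R; in-air after throw: [b1@10:L b2@12:L b3@13:R b4@15:R]
Beat 10 (L): throw ball1 h=4 -> lands@14:L; in-air after throw: [b2@12:L b3@13:R b1@14:L b4@15:R]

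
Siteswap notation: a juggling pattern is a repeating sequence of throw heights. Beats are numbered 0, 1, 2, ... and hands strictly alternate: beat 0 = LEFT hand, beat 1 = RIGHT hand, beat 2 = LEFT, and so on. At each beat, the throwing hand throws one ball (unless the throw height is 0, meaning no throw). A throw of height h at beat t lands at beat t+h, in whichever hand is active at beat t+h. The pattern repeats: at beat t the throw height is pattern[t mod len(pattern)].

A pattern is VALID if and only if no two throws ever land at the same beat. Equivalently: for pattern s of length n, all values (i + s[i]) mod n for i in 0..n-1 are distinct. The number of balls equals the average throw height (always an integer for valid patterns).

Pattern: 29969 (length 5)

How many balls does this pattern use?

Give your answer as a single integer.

Pattern = [2, 9, 9, 6, 9], length n = 5
  position 0: throw height = 2, running sum = 2
  position 1: throw height = 9, running sum = 11
  position 2: throw height = 9, running sum = 20
  position 3: throw height = 6, running sum = 26
  position 4: throw height = 9, running sum = 35
Total sum = 35; balls = sum / n = 35 / 5 = 7

Answer: 7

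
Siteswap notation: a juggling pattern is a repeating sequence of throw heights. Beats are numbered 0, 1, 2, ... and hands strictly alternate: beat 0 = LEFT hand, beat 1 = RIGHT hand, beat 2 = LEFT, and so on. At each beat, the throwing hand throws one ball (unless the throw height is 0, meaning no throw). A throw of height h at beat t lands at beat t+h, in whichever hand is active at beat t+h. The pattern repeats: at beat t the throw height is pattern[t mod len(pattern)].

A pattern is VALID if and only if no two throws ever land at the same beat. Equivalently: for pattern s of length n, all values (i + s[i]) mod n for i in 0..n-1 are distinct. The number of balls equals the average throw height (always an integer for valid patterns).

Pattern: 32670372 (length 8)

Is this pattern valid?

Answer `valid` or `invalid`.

i=0: (i + s[i]) mod n = (0 + 3) mod 8 = 3
i=1: (i + s[i]) mod n = (1 + 2) mod 8 = 3
i=2: (i + s[i]) mod n = (2 + 6) mod 8 = 0
i=3: (i + s[i]) mod n = (3 + 7) mod 8 = 2
i=4: (i + s[i]) mod n = (4 + 0) mod 8 = 4
i=5: (i + s[i]) mod n = (5 + 3) mod 8 = 0
i=6: (i + s[i]) mod n = (6 + 7) mod 8 = 5
i=7: (i + s[i]) mod n = (7 + 2) mod 8 = 1
Residues: [3, 3, 0, 2, 4, 0, 5, 1], distinct: False

Answer: invalid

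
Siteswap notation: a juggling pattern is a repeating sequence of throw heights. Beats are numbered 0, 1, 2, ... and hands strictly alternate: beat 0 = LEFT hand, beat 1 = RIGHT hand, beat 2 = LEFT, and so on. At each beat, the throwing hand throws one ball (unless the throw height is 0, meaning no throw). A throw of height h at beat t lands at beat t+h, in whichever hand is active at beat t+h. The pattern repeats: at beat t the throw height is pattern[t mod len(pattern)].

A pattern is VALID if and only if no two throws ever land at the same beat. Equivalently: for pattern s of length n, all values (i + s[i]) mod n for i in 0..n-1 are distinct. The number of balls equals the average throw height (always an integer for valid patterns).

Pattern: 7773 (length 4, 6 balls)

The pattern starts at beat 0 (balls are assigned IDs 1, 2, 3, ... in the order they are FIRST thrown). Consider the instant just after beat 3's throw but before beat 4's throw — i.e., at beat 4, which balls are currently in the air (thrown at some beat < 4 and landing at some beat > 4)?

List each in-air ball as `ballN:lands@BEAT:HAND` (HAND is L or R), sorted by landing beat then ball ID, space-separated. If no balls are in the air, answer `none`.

Answer: ball4:lands@6:L ball1:lands@7:R ball2:lands@8:L ball3:lands@9:R

Derivation:
Beat 0 (L): throw ball1 h=7 -> lands@7:R; in-air after throw: [b1@7:R]
Beat 1 (R): throw ball2 h=7 -> lands@8:L; in-air after throw: [b1@7:R b2@8:L]
Beat 2 (L): throw ball3 h=7 -> lands@9:R; in-air after throw: [b1@7:R b2@8:L b3@9:R]
Beat 3 (R): throw ball4 h=3 -> lands@6:L; in-air after throw: [b4@6:L b1@7:R b2@8:L b3@9:R]
Beat 4 (L): throw ball5 h=7 -> lands@11:R; in-air after throw: [b4@6:L b1@7:R b2@8:L b3@9:R b5@11:R]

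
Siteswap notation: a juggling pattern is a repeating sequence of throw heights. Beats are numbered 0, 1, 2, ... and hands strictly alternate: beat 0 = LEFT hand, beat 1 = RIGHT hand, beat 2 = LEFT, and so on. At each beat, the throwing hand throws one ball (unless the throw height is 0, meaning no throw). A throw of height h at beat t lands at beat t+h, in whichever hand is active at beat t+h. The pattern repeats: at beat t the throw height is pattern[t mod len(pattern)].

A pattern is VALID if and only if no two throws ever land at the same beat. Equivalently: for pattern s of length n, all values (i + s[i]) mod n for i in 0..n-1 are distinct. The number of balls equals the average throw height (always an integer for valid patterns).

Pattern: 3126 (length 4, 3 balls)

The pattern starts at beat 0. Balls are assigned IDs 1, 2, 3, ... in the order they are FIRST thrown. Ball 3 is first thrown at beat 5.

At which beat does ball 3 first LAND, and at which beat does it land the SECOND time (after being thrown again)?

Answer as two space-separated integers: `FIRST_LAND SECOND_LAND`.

Beat 0 (L): throw ball1 h=3 -> lands@3:R; in-air after throw: [b1@3:R]
Beat 1 (R): throw ball2 h=1 -> lands@2:L; in-air after throw: [b2@2:L b1@3:R]
Beat 2 (L): throw ball2 h=2 -> lands@4:L; in-air after throw: [b1@3:R b2@4:L]
Beat 3 (R): throw ball1 h=6 -> lands@9:R; in-air after throw: [b2@4:L b1@9:R]
Beat 4 (L): throw ball2 h=3 -> lands@7:R; in-air after throw: [b2@7:R b1@9:R]
Beat 5 (R): throw ball3 h=1 -> lands@6:L; in-air after throw: [b3@6:L b2@7:R b1@9:R]
Beat 6 (L): throw ball3 h=2 -> lands@8:L; in-air after throw: [b2@7:R b3@8:L b1@9:R]
Beat 7 (R): throw ball2 h=6 -> lands@13:R; in-air after throw: [b3@8:L b1@9:R b2@13:R]
Beat 8 (L): throw ball3 h=3 -> lands@11:R; in-air after throw: [b1@9:R b3@11:R b2@13:R]
Ball 3: thrown@5 h=1 -> first land @6; rethrown@6 h=2 -> second land @8

Answer: 6 8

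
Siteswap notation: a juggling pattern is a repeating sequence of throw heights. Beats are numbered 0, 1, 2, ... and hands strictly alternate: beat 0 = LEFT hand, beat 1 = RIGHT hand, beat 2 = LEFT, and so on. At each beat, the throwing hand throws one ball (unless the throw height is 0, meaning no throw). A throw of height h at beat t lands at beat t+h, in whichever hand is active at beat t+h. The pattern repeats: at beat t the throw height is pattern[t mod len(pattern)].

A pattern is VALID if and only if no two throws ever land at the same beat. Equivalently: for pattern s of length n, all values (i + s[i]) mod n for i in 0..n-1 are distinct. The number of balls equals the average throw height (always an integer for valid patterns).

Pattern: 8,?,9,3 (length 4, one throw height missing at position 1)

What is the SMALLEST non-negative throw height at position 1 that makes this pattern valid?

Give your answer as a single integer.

i=0: (0 + 8) mod 4 = 0
i=1: s[i]=? (unknown)
i=2: (2 + 9) mod 4 = 3
i=3: (3 + 3) mod 4 = 2
Known residues: [0, 2, 3]; need a permutation of 0..3, so missing residue r = 1
Need (1 + s) mod 4 = 1; smallest s = (1 - 1) mod 4 = 0

Answer: 0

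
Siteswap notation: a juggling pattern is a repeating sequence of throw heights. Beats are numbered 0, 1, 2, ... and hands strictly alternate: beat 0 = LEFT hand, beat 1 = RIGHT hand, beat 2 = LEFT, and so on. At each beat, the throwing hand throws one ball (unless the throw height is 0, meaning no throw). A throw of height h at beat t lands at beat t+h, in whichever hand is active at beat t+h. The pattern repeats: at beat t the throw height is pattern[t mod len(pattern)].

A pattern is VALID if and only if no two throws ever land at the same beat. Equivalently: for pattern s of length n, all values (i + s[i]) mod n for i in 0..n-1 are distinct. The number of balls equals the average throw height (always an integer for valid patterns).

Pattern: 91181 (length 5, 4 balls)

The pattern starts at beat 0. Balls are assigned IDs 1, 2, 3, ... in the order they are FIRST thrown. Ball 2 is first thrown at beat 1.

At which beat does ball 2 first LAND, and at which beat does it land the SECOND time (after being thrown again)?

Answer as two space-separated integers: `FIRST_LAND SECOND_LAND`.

Answer: 2 3

Derivation:
Beat 0 (L): throw ball1 h=9 -> lands@9:R; in-air after throw: [b1@9:R]
Beat 1 (R): throw ball2 h=1 -> lands@2:L; in-air after throw: [b2@2:L b1@9:R]
Beat 2 (L): throw ball2 h=1 -> lands@3:R; in-air after throw: [b2@3:R b1@9:R]
Beat 3 (R): throw ball2 h=8 -> lands@11:R; in-air after throw: [b1@9:R b2@11:R]
Ball 2: thrown@1 h=1 -> first land @2; rethrown@2 h=1 -> second land @3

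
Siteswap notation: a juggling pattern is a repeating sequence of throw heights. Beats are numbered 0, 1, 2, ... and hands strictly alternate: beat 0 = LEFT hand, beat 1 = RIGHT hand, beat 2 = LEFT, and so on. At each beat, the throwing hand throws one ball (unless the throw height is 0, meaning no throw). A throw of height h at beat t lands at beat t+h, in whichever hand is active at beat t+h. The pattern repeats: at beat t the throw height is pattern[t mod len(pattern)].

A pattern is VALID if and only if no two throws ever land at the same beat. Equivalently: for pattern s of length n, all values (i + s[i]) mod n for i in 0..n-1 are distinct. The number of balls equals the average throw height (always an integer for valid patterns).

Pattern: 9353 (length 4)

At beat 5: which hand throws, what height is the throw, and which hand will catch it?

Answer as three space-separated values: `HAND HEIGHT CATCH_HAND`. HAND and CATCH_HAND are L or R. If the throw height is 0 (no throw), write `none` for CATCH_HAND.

Beat 5: 5 mod 2 = 1, so hand = R
Throw height = pattern[5 mod 4] = pattern[1] = 3
Lands at beat 5+3=8, 8 mod 2 = 0, so catch hand = L

Answer: R 3 L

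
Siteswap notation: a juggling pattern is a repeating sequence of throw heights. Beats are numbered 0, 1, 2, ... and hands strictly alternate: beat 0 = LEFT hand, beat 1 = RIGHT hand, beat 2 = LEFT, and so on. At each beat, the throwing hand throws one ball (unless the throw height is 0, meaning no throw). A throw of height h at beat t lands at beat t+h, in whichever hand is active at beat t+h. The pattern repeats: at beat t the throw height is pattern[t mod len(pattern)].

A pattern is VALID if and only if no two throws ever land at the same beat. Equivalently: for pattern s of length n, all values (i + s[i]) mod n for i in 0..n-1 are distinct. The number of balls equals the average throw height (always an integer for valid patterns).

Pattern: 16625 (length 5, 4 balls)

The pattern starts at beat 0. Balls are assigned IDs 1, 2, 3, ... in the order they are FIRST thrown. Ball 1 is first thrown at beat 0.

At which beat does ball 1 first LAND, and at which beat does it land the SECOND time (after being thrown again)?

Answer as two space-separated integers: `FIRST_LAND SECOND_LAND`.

Answer: 1 7

Derivation:
Beat 0 (L): throw ball1 h=1 -> lands@1:R; in-air after throw: [b1@1:R]
Beat 1 (R): throw ball1 h=6 -> lands@7:R; in-air after throw: [b1@7:R]
Beat 2 (L): throw ball2 h=6 -> lands@8:L; in-air after throw: [b1@7:R b2@8:L]
Beat 3 (R): throw ball3 h=2 -> lands@5:R; in-air after throw: [b3@5:R b1@7:R b2@8:L]
Beat 4 (L): throw ball4 h=5 -> lands@9:R; in-air after throw: [b3@5:R b1@7:R b2@8:L b4@9:R]
Beat 5 (R): throw ball3 h=1 -> lands@6:L; in-air after throw: [b3@6:L b1@7:R b2@8:L b4@9:R]
Beat 6 (L): throw ball3 h=6 -> lands@12:L; in-air after throw: [b1@7:R b2@8:L b4@9:R b3@12:L]
Beat 7 (R): throw ball1 h=6 -> lands@13:R; in-air after throw: [b2@8:L b4@9:R b3@12:L b1@13:R]
Ball 1: thrown@0 h=1 -> first land @1; rethrown@1 h=6 -> second land @7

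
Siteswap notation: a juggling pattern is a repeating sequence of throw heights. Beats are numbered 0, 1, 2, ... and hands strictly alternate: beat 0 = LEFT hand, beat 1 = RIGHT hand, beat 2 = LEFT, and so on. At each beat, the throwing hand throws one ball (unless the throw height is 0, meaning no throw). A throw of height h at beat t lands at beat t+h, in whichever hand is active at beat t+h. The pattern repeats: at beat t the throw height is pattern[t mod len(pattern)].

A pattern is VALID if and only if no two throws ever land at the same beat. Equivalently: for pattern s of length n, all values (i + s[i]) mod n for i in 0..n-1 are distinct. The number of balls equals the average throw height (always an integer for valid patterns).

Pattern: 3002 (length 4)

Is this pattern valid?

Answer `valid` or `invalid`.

Answer: invalid

Derivation:
i=0: (i + s[i]) mod n = (0 + 3) mod 4 = 3
i=1: (i + s[i]) mod n = (1 + 0) mod 4 = 1
i=2: (i + s[i]) mod n = (2 + 0) mod 4 = 2
i=3: (i + s[i]) mod n = (3 + 2) mod 4 = 1
Residues: [3, 1, 2, 1], distinct: False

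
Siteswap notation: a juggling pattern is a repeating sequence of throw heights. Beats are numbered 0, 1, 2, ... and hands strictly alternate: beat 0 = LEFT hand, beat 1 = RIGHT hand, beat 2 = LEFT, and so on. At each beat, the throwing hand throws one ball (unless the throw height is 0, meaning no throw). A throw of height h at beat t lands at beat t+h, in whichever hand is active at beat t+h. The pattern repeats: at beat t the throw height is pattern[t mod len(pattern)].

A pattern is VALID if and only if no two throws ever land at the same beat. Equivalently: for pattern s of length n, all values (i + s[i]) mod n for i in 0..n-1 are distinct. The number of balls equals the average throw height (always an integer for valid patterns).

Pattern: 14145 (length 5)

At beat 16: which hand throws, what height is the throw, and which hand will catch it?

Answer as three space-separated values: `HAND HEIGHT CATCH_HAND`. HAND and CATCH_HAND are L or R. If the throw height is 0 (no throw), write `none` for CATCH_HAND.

Beat 16: 16 mod 2 = 0, so hand = L
Throw height = pattern[16 mod 5] = pattern[1] = 4
Lands at beat 16+4=20, 20 mod 2 = 0, so catch hand = L

Answer: L 4 L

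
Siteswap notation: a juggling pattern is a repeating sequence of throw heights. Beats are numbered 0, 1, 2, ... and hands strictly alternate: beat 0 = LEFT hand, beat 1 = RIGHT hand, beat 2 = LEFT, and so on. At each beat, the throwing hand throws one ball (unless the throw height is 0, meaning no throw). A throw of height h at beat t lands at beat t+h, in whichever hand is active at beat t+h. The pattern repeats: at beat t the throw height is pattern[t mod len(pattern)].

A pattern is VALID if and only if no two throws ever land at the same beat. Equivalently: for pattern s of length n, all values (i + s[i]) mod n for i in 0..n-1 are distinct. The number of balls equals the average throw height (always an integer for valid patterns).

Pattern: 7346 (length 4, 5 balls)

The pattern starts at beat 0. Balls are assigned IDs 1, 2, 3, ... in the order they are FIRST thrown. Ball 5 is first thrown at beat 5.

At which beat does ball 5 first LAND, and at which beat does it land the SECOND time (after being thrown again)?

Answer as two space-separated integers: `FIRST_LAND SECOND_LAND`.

Beat 0 (L): throw ball1 h=7 -> lands@7:R; in-air after throw: [b1@7:R]
Beat 1 (R): throw ball2 h=3 -> lands@4:L; in-air after throw: [b2@4:L b1@7:R]
Beat 2 (L): throw ball3 h=4 -> lands@6:L; in-air after throw: [b2@4:L b3@6:L b1@7:R]
Beat 3 (R): throw ball4 h=6 -> lands@9:R; in-air after throw: [b2@4:L b3@6:L b1@7:R b4@9:R]
Beat 4 (L): throw ball2 h=7 -> lands@11:R; in-air after throw: [b3@6:L b1@7:R b4@9:R b2@11:R]
Beat 5 (R): throw ball5 h=3 -> lands@8:L; in-air after throw: [b3@6:L b1@7:R b5@8:L b4@9:R b2@11:R]
Beat 6 (L): throw ball3 h=4 -> lands@10:L; in-air after throw: [b1@7:R b5@8:L b4@9:R b3@10:L b2@11:R]
Beat 7 (R): throw ball1 h=6 -> lands@13:R; in-air after throw: [b5@8:L b4@9:R b3@10:L b2@11:R b1@13:R]
Beat 8 (L): throw ball5 h=7 -> lands@15:R; in-air after throw: [b4@9:R b3@10:L b2@11:R b1@13:R b5@15:R]
Beat 9 (R): throw ball4 h=3 -> lands@12:L; in-air after throw: [b3@10:L b2@11:R b4@12:L b1@13:R b5@15:R]
Beat 10 (L): throw ball3 h=4 -> lands@14:L; in-air after throw: [b2@11:R b4@12:L b1@13:R b3@14:L b5@15:R]
Beat 11 (R): throw ball2 h=6 -> lands@17:R; in-air after throw: [b4@12:L b1@13:R b3@14:L b5@15:R b2@17:R]
Beat 12 (L): throw ball4 h=7 -> lands@19:R; in-air after throw: [b1@13:R b3@14:L b5@15:R b2@17:R b4@19:R]
Beat 13 (R): throw ball1 h=3 -> lands@16:L; in-air after throw: [b3@14:L b5@15:R b1@16:L b2@17:R b4@19:R]
Beat 14 (L): throw ball3 h=4 -> lands@18:L; in-air after throw: [b5@15:R b1@16:L b2@17:R b3@18:L b4@19:R]
Beat 15 (R): throw ball5 h=6 -> lands@21:R; in-air after throw: [b1@16:L b2@17:R b3@18:L b4@19:R b5@21:R]
Ball 5: thrown@5 h=3 -> first land @8; rethrown@8 h=7 -> second land @15

Answer: 8 15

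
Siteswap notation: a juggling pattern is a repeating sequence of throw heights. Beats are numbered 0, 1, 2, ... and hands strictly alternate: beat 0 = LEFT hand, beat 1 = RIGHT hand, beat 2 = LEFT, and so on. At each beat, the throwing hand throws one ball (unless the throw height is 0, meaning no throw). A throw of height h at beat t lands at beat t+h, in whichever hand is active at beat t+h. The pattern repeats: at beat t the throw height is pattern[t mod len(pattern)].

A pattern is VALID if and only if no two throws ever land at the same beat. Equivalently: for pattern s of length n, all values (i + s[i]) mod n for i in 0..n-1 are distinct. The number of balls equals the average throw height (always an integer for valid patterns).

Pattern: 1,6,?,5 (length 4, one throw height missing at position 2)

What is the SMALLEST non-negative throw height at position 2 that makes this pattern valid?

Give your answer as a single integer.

i=0: (0 + 1) mod 4 = 1
i=1: (1 + 6) mod 4 = 3
i=2: s[i]=? (unknown)
i=3: (3 + 5) mod 4 = 0
Known residues: [0, 1, 3]; need a permutation of 0..3, so missing residue r = 2
Need (2 + s) mod 4 = 2; smallest s = (2 - 2) mod 4 = 0

Answer: 0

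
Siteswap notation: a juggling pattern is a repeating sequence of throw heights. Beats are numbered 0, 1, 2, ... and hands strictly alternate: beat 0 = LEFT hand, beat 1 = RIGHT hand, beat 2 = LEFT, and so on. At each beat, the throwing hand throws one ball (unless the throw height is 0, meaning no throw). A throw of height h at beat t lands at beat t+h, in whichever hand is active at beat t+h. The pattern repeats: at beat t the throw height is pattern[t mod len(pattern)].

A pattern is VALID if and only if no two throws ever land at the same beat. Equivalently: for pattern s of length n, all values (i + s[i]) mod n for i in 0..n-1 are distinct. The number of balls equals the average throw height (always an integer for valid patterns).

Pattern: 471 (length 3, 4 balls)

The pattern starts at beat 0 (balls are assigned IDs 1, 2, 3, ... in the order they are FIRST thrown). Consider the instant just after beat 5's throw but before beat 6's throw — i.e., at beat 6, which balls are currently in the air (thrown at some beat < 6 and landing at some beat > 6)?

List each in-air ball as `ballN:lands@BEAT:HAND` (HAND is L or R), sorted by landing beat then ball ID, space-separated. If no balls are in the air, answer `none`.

Beat 0 (L): throw ball1 h=4 -> lands@4:L; in-air after throw: [b1@4:L]
Beat 1 (R): throw ball2 h=7 -> lands@8:L; in-air after throw: [b1@4:L b2@8:L]
Beat 2 (L): throw ball3 h=1 -> lands@3:R; in-air after throw: [b3@3:R b1@4:L b2@8:L]
Beat 3 (R): throw ball3 h=4 -> lands@7:R; in-air after throw: [b1@4:L b3@7:R b2@8:L]
Beat 4 (L): throw ball1 h=7 -> lands@11:R; in-air after throw: [b3@7:R b2@8:L b1@11:R]
Beat 5 (R): throw ball4 h=1 -> lands@6:L; in-air after throw: [b4@6:L b3@7:R b2@8:L b1@11:R]
Beat 6 (L): throw ball4 h=4 -> lands@10:L; in-air after throw: [b3@7:R b2@8:L b4@10:L b1@11:R]

Answer: ball3:lands@7:R ball2:lands@8:L ball1:lands@11:R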